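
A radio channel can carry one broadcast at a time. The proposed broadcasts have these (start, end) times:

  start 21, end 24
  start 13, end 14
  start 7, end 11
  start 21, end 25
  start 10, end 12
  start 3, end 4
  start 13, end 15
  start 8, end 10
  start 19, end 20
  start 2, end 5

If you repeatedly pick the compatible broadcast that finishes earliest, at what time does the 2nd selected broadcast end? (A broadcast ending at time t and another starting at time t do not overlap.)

10

Sort by end time and greedily take each interval whose start is ≥ the last chosen end.
By end time: (3,4), (2,5), (8,10), (7,11), (10,12), (13,14), (13,15), (19,20), (21,24), (21,25).
Pick (3,4); next start ≥ 4 → (8,10); next start ≥ 10 → (10,12); next start ≥ 12 → (13,14); next start ≥ 14 → (19,20); next start ≥ 20 → (21,24).
Selected: (3,4) (8,10) (10,12) (13,14) (19,20) (21,24)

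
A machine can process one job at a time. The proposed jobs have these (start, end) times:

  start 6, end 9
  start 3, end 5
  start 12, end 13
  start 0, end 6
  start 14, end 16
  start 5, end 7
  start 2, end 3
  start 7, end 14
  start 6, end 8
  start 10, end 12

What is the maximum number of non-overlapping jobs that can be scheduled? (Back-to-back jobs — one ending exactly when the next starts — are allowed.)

Greedy by earliest finish: after sorting by end time, pick each interval compatible with the last pick.
Sorted by end: (2,3)  (3,5)  (0,6)  (5,7)  (6,8)  (6,9)  (10,12)  (12,13)  (7,14)  (14,16)
take (2,3); take (3,5); skip (0,6); take (5,7); skip (6,8); take (10,12); take (12,13); take (14,16).
Selected 6 jobs.

6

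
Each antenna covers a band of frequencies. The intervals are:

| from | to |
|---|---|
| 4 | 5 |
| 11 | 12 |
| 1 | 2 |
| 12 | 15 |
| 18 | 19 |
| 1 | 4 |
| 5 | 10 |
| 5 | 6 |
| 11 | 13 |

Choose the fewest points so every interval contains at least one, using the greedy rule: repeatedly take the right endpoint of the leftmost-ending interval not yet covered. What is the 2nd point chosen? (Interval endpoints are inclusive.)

By right end: [1,2]  [1,4]  [4,5]  [5,6]  [5,10]  [11,12]  [11,13]  [12,15]  [18,19]
[1,2] uncovered → point at 2; [4,5] uncovered → point at 5; [11,12] uncovered → point at 12; [18,19] uncovered → point at 19.
Points: 2, 5, 12, 19 (4 total).

5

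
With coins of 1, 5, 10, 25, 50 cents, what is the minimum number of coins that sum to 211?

6

Use the largest denomination that fits, subtract, and repeat.
211 − 4×50→11 − 1×10→1 − 1×1→0
Total coins = 4 + 1 + 1 = 6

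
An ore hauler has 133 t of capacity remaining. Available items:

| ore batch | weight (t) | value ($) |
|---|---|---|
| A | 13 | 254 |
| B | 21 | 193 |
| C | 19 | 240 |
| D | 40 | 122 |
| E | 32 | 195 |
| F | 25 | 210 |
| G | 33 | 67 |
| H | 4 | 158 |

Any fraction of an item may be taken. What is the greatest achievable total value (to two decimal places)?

1307.95

Ratios (sorted): H 39.50, A 19.54, C 12.63, B 9.19, F 8.40, E 6.09, D 3.05, G 2.03
take H (4 @ 158); take A (13 @ 254); take C (19 @ 240); take B (21 @ 193); take F (25 @ 210); take E (32 @ 195); take 19/40 of D → 57.95. Capacity used 133/133.
Total value = 1307.95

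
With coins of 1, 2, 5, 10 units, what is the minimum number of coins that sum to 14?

3

14 − 1×10→4 − 2×2→0
Total coins = 1 + 2 = 3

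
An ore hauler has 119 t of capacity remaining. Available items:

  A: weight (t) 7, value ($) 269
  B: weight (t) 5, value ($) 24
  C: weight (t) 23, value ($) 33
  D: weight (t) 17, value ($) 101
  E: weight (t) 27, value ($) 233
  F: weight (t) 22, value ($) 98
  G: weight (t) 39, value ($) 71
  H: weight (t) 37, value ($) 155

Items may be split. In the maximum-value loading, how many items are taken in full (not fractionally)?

Sort by value per unit weight and fill in that order.
Order: A (269/7=38.43) > E (233/27=8.63) > D (101/17=5.94) > B (24/5=4.80) > F (98/22=4.45) > H (155/37=4.19) > G (71/39=1.82) > C (33/23=1.43)
Fill: take A (7 @ 269) → take E (27 @ 233) → take D (17 @ 101) → take B (5 @ 24) → take F (22 @ 98) → take H (37 @ 155) → take 4/39 of G → 7.28; 119/119 used.
6 item(s) taken whole; one partial (take 4/39 of G).

6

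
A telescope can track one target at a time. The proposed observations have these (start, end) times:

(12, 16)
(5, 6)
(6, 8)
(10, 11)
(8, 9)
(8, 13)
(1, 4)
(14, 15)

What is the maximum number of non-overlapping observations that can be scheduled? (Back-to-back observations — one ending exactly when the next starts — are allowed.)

Order by finish time; keep every interval that doesn't clash with the previous kept one.
By end time: (1,4), (5,6), (6,8), (8,9), (10,11), (8,13), (14,15), (12,16).
Pick (1,4); next start ≥ 4 → (5,6); next start ≥ 6 → (6,8); next start ≥ 8 → (8,9); next start ≥ 9 → (10,11); next start ≥ 11 → (14,15).
Selected 6 observations.

6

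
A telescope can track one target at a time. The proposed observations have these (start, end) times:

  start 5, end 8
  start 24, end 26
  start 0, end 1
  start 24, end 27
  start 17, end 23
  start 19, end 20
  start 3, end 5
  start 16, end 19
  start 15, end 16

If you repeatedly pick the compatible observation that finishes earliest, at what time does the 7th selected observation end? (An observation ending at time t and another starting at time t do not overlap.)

Greedy by earliest finish: after sorting by end time, pick each interval compatible with the last pick.
By end time: (0,1), (3,5), (5,8), (15,16), (16,19), (19,20), (17,23), (24,26), (24,27).
Pick (0,1); next start ≥ 1 → (3,5); next start ≥ 5 → (5,8); next start ≥ 8 → (15,16); next start ≥ 16 → (16,19); next start ≥ 19 → (19,20); next start ≥ 20 → (24,26).
Selected: (0,1) (3,5) (5,8) (15,16) (16,19) (19,20) (24,26)

26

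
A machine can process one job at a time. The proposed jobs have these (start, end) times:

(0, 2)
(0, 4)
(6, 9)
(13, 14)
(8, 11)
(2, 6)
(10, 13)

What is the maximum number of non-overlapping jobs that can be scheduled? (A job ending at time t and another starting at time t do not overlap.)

Sorted by end: (0,2)  (0,4)  (2,6)  (6,9)  (8,11)  (10,13)  (13,14)
take (0,2); take (2,6); take (6,9); skip (8,11); take (10,13); take (13,14).
Selected 5 jobs.

5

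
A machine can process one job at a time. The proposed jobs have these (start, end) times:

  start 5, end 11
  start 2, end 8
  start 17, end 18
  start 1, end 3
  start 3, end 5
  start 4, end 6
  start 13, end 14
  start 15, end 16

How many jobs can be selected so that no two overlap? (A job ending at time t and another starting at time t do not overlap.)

Greedy by earliest finish: after sorting by end time, pick each interval compatible with the last pick.
By end time: (1,3), (3,5), (4,6), (2,8), (5,11), (13,14), (15,16), (17,18).
Pick (1,3); next start ≥ 3 → (3,5); next start ≥ 5 → (5,11); next start ≥ 11 → (13,14); next start ≥ 14 → (15,16); next start ≥ 16 → (17,18).
Selected 6 jobs.

6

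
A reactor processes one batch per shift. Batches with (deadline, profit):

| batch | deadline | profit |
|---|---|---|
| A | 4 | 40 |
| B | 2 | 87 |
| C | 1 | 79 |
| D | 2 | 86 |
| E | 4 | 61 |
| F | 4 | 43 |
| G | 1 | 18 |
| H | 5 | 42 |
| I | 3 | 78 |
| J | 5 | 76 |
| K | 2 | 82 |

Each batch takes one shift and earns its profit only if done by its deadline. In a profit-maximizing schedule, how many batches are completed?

Take jobs in profit order; each goes to the latest open slot no later than its deadline.
Profit order: B=87 D=86 K=82 C=79 I=78 J=76 E=61 F=43 H=42 A=40 G=18
Assign: B→slot 2, D→slot 1, K skipped, C skipped, I→slot 3, J→slot 5, E→slot 4, F skipped, H skipped, A skipped, G skipped.
Slots: [1:D] [2:B] [3:I] [4:E] [5:J]
5 of 11 scheduled.

5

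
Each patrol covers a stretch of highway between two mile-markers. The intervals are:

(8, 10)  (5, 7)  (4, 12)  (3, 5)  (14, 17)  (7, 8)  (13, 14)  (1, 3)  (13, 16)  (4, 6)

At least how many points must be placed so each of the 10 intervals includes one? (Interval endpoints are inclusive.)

4

Sort by right endpoint; whenever an interval is uncovered, place a point at its right end.
By right end: [1,3]  [3,5]  [4,6]  [5,7]  [7,8]  [8,10]  [4,12]  [13,14]  [13,16]  [14,17]
[1,3] uncovered → point at 3; [4,6] uncovered → point at 6; [7,8] uncovered → point at 8; [13,14] uncovered → point at 14.
Points: 3, 6, 8, 14 (4 total).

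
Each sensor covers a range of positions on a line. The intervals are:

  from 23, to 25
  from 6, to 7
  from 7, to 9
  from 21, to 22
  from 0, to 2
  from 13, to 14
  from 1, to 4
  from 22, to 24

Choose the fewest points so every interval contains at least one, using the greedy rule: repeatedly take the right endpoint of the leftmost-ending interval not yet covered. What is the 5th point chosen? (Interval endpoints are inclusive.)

25

By right end: [0,2]  [1,4]  [6,7]  [7,9]  [13,14]  [21,22]  [22,24]  [23,25]
[0,2] uncovered → point at 2; [6,7] uncovered → point at 7; [13,14] uncovered → point at 14; [21,22] uncovered → point at 22; [23,25] uncovered → point at 25.
Points: 2, 7, 14, 22, 25 (5 total).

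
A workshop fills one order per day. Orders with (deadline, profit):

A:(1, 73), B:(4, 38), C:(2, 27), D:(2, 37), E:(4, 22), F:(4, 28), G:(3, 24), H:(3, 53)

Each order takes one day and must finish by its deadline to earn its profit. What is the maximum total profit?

201

Profit order: A=73 H=53 B=38 D=37 F=28 C=27 G=24 E=22
Assign: A→slot 1, H→slot 3, B→slot 4, D→slot 2, F skipped, C skipped, G skipped, E skipped.
Slots: [1:A] [2:D] [3:H] [4:B]
Profit = 73 + 37 + 53 + 38 = 201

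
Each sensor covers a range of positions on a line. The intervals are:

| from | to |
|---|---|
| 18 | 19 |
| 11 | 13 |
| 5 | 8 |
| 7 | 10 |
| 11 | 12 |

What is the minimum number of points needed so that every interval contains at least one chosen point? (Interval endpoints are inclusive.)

3

Process intervals by earliest right end; each time one isn't hit yet, stab at its right endpoint.
By right end: [5,8]  [7,10]  [11,12]  [11,13]  [18,19]
[5,8] uncovered → point at 8; [11,12] uncovered → point at 12; [18,19] uncovered → point at 19.
Points: 8, 12, 19 (3 total).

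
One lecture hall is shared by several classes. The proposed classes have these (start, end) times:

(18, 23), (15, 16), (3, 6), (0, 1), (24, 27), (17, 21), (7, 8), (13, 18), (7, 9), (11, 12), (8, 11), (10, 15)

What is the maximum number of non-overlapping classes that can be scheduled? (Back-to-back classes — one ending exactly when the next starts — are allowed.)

Greedy by earliest finish: after sorting by end time, pick each interval compatible with the last pick.
Sorted by end: (0,1)  (3,6)  (7,8)  (7,9)  (8,11)  (11,12)  (10,15)  (15,16)  (13,18)  (17,21)  (18,23)  (24,27)
take (0,1); take (3,6); take (7,8); take (8,11); take (11,12); take (15,16); take (17,21); take (24,27).
Selected 8 classes.

8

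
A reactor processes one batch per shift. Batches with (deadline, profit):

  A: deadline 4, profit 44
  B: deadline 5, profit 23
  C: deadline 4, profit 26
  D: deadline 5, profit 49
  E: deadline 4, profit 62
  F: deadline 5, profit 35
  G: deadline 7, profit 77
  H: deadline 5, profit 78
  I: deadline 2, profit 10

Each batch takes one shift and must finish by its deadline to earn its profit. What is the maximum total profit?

345

Profit order: H=78 G=77 E=62 D=49 A=44 F=35 C=26 B=23 I=10
Assign: H→slot 5, G→slot 7, E→slot 4, D→slot 3, A→slot 2, F→slot 1, C skipped, B skipped, I skipped.
Slots: [1:F] [2:A] [3:D] [4:E] [5:H] [7:G]
Profit = 35 + 44 + 49 + 62 + 78 + 77 = 345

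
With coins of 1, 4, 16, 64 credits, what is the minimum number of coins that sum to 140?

Greedy: take as many of the largest coin as possible, then repeat with the remainder.
140 = 2×64 + 3×4
Total coins = 2 + 3 = 5

5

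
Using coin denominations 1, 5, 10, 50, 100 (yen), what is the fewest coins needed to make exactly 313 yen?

7

313 − 3×100→13 − 1×10→3 − 3×1→0
Total coins = 3 + 1 + 3 = 7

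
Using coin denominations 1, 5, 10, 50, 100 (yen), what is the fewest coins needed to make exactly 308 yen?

7

Use the largest denomination that fits, subtract, and repeat.
308 − 3×100→8 − 1×5→3 − 3×1→0
Total coins = 3 + 1 + 3 = 7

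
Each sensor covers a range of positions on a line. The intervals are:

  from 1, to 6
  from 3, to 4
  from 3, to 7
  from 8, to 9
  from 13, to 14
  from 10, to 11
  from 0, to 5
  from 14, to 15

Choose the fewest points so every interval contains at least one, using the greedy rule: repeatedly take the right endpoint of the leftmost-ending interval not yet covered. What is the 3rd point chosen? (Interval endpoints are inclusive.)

11

Sort by right endpoint; whenever an interval is uncovered, place a point at its right end.
By right end: [3,4]  [0,5]  [1,6]  [3,7]  [8,9]  [10,11]  [13,14]  [14,15]
[3,4] uncovered → point at 4; [8,9] uncovered → point at 9; [10,11] uncovered → point at 11; [13,14] uncovered → point at 14.
Points: 4, 9, 11, 14 (4 total).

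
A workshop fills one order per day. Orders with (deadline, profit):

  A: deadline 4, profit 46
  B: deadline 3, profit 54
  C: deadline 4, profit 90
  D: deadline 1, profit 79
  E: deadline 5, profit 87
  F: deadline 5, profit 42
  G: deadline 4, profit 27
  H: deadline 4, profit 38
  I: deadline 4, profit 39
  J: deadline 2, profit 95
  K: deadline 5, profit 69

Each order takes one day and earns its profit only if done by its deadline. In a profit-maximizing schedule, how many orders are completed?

5

Profit order: J=95 C=90 E=87 D=79 K=69 B=54 A=46 F=42 I=39 H=38 G=27
Assign: J→slot 2, C→slot 4, E→slot 5, D→slot 1, K→slot 3, B skipped, A skipped, F skipped, I skipped, H skipped, G skipped.
Slots: [1:D] [2:J] [3:K] [4:C] [5:E]
5 of 11 scheduled.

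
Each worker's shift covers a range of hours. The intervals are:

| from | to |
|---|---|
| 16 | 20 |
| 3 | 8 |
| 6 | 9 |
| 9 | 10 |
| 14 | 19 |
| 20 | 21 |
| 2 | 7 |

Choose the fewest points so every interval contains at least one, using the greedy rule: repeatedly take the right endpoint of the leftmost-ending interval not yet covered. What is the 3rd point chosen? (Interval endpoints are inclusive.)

19

By right end: [2,7]  [3,8]  [6,9]  [9,10]  [14,19]  [16,20]  [20,21]
[2,7] uncovered → point at 7; [9,10] uncovered → point at 10; [14,19] uncovered → point at 19; [20,21] uncovered → point at 21.
Points: 7, 10, 19, 21 (4 total).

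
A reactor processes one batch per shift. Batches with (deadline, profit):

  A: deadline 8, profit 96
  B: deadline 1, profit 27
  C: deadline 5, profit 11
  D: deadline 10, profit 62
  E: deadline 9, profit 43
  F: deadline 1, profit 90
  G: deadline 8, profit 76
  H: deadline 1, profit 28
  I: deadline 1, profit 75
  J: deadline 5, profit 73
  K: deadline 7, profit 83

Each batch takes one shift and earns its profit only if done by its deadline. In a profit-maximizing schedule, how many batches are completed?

8

Profit order: A=96 F=90 K=83 G=76 I=75 J=73 D=62 E=43 H=28 B=27 C=11
Assign: A→slot 8, F→slot 1, K→slot 7, G→slot 6, I skipped, J→slot 5, D→slot 10, E→slot 9, H skipped, B skipped, C→slot 4.
Slots: [1:F] [4:C] [5:J] [6:G] [7:K] [8:A] [9:E] [10:D]
8 of 11 scheduled.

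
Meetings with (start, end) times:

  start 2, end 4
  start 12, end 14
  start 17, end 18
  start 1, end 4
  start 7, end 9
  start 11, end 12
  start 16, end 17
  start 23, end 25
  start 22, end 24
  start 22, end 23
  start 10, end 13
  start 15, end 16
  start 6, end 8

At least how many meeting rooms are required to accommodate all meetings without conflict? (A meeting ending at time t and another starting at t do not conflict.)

2

Events (time:±→running): 1:+→1 2:+→2 … peak 2.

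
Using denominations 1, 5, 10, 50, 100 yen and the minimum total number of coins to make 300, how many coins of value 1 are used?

0

300 − 3×100→0
Count of 1: 0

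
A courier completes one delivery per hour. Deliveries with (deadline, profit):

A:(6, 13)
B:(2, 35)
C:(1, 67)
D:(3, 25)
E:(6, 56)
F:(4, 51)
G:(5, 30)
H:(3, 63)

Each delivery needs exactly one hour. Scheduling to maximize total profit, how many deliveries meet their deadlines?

By profit: C(d1,67), H(d3,63), E(d6,56), F(d4,51), B(d2,35), G(d5,30), D(d3,25), A(d6,13)
C→slot 1; H→slot 3; E→slot 6; F→slot 4; B→slot 2; G→slot 5; D skipped; A skipped.
6 of 8 scheduled.

6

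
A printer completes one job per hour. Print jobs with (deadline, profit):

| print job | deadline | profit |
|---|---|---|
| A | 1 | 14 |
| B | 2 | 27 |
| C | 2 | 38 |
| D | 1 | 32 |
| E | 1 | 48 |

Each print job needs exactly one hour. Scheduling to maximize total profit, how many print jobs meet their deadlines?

Sort by profit descending; place each in the latest free slot ≤ its deadline.
By profit: E(d1,48), C(d2,38), D(d1,32), B(d2,27), A(d1,14)
E→slot 1; C→slot 2; D skipped; B skipped; A skipped.
2 of 5 scheduled.

2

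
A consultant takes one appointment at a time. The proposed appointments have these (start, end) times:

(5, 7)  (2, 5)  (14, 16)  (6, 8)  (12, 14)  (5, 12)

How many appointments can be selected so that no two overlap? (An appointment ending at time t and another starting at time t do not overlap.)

4

Greedy by earliest finish: after sorting by end time, pick each interval compatible with the last pick.
By end time: (2,5), (5,7), (6,8), (5,12), (12,14), (14,16).
Pick (2,5); next start ≥ 5 → (5,7); next start ≥ 7 → (12,14); next start ≥ 14 → (14,16).
Selected 4 appointments.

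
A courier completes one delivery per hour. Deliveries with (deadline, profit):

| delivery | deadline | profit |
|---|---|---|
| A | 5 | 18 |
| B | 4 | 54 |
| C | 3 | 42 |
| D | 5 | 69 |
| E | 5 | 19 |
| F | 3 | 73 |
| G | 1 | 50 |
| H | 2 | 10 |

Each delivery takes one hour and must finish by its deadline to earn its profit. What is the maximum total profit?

288

Take jobs in profit order; each goes to the latest open slot no later than its deadline.
Profit order: F=73 D=69 B=54 G=50 C=42 E=19 A=18 H=10
Assign: F→slot 3, D→slot 5, B→slot 4, G→slot 1, C→slot 2, E skipped, A skipped, H skipped.
Slots: [1:G] [2:C] [3:F] [4:B] [5:D]
Profit = 50 + 42 + 73 + 54 + 69 = 288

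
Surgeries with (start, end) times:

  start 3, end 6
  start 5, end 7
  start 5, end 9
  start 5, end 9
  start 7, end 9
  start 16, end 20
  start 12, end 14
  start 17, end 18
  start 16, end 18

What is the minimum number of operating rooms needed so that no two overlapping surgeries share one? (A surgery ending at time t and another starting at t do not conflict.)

4

starts: [3, 5, 5, 5, 7, 12, 16, 16, 17]
ends:   [6, 7, 9, 9, 9, 14, 18, 18, 20]
s3→1 s5→2 s5→3 s5→4  — peak 4.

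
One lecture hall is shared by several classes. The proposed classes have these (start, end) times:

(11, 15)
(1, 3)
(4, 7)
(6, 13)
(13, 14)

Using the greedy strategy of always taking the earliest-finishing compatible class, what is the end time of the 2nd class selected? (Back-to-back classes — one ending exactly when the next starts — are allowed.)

7

Sort by end time and greedily take each interval whose start is ≥ the last chosen end.
By end time: (1,3), (4,7), (6,13), (13,14), (11,15).
Pick (1,3); next start ≥ 3 → (4,7); next start ≥ 7 → (13,14).
Selected: (1,3) (4,7) (13,14)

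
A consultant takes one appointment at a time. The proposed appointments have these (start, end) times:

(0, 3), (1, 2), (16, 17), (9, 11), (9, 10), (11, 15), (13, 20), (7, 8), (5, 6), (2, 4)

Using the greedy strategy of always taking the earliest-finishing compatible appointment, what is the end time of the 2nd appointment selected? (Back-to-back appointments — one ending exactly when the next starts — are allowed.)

Sort by end time and greedily take each interval whose start is ≥ the last chosen end.
By end time: (1,2), (0,3), (2,4), (5,6), (7,8), (9,10), (9,11), (11,15), (16,17), (13,20).
Pick (1,2); next start ≥ 2 → (2,4); next start ≥ 4 → (5,6); next start ≥ 6 → (7,8); next start ≥ 8 → (9,10); next start ≥ 10 → (11,15); next start ≥ 15 → (16,17).
Selected: (1,2) (2,4) (5,6) (7,8) (9,10) (11,15) (16,17)

4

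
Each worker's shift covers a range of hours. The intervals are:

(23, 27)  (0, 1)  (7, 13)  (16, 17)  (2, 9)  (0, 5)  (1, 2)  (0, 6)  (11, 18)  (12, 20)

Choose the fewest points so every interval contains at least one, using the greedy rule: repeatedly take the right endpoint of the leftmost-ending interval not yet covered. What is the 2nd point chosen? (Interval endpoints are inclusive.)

9

Sorted: [0,1] [1,2] [0,5] [0,6] [2,9] [7,13] [16,17] [11,18] [12,20] [23,27]
{[0,1],[1,2],[0,5],[0,6]} hit by 1; {[2,9],[7,13]} hit by 9; {[16,17],[11,18],[12,20]} hit by 17; {[23,27]} hit by 27.
Points: 1, 9, 17, 27 (4 total).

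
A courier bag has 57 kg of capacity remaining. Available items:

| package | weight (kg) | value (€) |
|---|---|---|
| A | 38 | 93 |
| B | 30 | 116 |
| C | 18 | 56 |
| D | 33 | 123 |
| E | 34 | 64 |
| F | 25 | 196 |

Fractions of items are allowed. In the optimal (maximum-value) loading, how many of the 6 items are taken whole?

Greedy by value/weight ratio, highest first.
Ratios (sorted): F 7.84, B 3.87, D 3.73, C 3.11, A 2.45, E 1.88
take F (25 @ 196); take B (30 @ 116); take 2/33 of D → 7.45. Capacity used 57/57.
2 item(s) taken whole; one partial (take 2/33 of D).

2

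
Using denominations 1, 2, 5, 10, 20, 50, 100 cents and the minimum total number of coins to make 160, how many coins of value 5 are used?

160 − 1×100→60 − 1×50→10 − 1×10→0
Count of 5: 0

0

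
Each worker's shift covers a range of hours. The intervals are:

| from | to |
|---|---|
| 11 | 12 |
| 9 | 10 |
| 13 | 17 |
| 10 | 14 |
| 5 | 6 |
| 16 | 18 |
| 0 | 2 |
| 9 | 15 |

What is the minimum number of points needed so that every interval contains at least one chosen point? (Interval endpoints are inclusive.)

Process intervals by earliest right end; each time one isn't hit yet, stab at its right endpoint.
Sorted: [0,2] [5,6] [9,10] [11,12] [10,14] [9,15] [13,17] [16,18]
{[0,2]} hit by 2; {[5,6]} hit by 6; {[9,10]} hit by 10; {[11,12],[10,14],[9,15]} hit by 12; {[13,17],[16,18]} hit by 17.
Points: 2, 6, 10, 12, 17 (5 total).

5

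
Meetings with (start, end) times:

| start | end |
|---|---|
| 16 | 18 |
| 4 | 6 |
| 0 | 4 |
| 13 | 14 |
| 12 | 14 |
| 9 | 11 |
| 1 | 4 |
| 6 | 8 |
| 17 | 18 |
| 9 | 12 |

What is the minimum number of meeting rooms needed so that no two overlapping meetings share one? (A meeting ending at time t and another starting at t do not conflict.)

starts: [0, 1, 4, 6, 9, 9, 12, 13, 16, 17]
ends:   [4, 4, 6, 8, 11, 12, 14, 14, 18, 18]
s0→1 s1→2  — peak 2.

2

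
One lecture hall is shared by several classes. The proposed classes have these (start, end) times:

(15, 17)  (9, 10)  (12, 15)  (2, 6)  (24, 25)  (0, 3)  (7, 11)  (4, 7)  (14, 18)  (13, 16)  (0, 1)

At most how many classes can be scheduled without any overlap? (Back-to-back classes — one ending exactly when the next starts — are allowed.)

6

By end time: (0,1), (0,3), (2,6), (4,7), (9,10), (7,11), (12,15), (13,16), (15,17), (14,18), (24,25).
Pick (0,1); next start ≥ 1 → (2,6); next start ≥ 6 → (9,10); next start ≥ 10 → (12,15); next start ≥ 15 → (15,17); next start ≥ 17 → (24,25).
Selected 6 classes.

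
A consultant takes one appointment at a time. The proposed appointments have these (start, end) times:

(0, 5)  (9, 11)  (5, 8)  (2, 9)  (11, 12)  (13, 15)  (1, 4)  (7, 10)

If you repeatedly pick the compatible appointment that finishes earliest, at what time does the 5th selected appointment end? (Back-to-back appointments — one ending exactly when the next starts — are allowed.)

15

Order by finish time; keep every interval that doesn't clash with the previous kept one.
By end time: (1,4), (0,5), (5,8), (2,9), (7,10), (9,11), (11,12), (13,15).
Pick (1,4); next start ≥ 4 → (5,8); next start ≥ 8 → (9,11); next start ≥ 11 → (11,12); next start ≥ 12 → (13,15).
Selected: (1,4) (5,8) (9,11) (11,12) (13,15)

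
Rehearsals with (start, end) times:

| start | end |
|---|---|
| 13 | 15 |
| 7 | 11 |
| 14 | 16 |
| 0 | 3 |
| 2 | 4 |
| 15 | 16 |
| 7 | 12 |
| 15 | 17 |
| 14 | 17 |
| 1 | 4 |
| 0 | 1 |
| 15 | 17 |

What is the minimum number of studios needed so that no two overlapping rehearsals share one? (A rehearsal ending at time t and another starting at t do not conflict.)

5

starts: [0, 0, 1, 2, 7, 7, 13, 14, 14, 15, 15, 15]
ends:   [1, 3, 4, 4, 11, 12, 15, 16, 16, 17, 17, 17]
s0→1 s0→2 e1→1 s1→2 s2→3 e3→2 e4→1 e4→0 s7→1 s7→2 e11→1 e12→0 s13→1 s14→2 s14→3 e15→2 s15→3 s15→4 s15→5  — peak 5.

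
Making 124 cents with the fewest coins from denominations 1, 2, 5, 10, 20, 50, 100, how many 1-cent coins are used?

124 − 1×100→24 − 1×20→4 − 2×2→0
Count of 1: 0

0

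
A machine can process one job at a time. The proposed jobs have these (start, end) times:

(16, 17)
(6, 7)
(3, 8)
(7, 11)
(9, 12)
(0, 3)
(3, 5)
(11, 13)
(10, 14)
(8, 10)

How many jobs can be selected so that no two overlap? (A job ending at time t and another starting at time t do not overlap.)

Greedy by earliest finish: after sorting by end time, pick each interval compatible with the last pick.
By end time: (0,3), (3,5), (6,7), (3,8), (8,10), (7,11), (9,12), (11,13), (10,14), (16,17).
Pick (0,3); next start ≥ 3 → (3,5); next start ≥ 5 → (6,7); next start ≥ 7 → (8,10); next start ≥ 10 → (11,13); next start ≥ 13 → (16,17).
Selected 6 jobs.

6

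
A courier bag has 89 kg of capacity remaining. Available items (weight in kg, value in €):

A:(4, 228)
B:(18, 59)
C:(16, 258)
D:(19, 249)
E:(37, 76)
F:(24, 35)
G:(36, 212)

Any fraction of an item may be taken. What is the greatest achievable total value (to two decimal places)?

Greedy by value/weight ratio, highest first.
Order: A (228/4=57.00) > C (258/16=16.12) > D (249/19=13.11) > G (212/36=5.89) > B (59/18=3.28) > E (76/37=2.05) > F (35/24=1.46)
Fill: take A (4 @ 228) → take C (16 @ 258) → take D (19 @ 249) → take G (36 @ 212) → take 14/18 of B → 45.89; 89/89 used.
Total value = 992.89

992.89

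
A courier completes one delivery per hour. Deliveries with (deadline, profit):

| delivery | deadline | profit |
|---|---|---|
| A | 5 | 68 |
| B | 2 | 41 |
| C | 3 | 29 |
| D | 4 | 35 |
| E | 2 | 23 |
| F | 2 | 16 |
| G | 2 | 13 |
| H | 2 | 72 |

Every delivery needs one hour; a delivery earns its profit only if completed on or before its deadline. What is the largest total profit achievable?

Sort by profit descending; place each in the latest free slot ≤ its deadline.
Profit order: H=72 A=68 B=41 D=35 C=29 E=23 F=16 G=13
Assign: H→slot 2, A→slot 5, B→slot 1, D→slot 4, C→slot 3, E skipped, F skipped, G skipped.
Slots: [1:B] [2:H] [3:C] [4:D] [5:A]
Profit = 41 + 72 + 29 + 35 + 68 = 245

245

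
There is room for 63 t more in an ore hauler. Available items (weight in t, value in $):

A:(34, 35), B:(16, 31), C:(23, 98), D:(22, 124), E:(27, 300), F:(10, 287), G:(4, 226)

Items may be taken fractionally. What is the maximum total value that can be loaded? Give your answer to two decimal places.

937.00

Sort by value per unit weight and fill in that order.
Order: G (226/4=56.50) > F (287/10=28.70) > E (300/27=11.11) > D (124/22=5.64) > C (98/23=4.26) > B (31/16=1.94) > A (35/34=1.03)
Fill: take G (4 @ 226) → take F (10 @ 287) → take E (27 @ 300) → take D (22 @ 124); 63/63 used.
Total value = 937.00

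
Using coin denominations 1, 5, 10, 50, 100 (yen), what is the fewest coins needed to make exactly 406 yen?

6

406 = 4×100 + 1×5 + 1×1
Total coins = 4 + 1 + 1 = 6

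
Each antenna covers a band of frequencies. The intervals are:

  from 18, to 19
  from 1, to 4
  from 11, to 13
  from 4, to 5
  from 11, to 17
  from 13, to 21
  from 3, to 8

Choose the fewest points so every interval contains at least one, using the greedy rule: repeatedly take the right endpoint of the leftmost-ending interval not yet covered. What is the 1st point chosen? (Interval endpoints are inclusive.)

4

Process intervals by earliest right end; each time one isn't hit yet, stab at its right endpoint.
By right end: [1,4]  [4,5]  [3,8]  [11,13]  [11,17]  [18,19]  [13,21]
[1,4] uncovered → point at 4; [11,13] uncovered → point at 13; [18,19] uncovered → point at 19.
Points: 4, 13, 19 (3 total).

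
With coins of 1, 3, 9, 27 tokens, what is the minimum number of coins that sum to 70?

Greedy: take as many of the largest coin as possible, then repeat with the remainder.
70 = 2×27 + 1×9 + 2×3 + 1×1
Total coins = 2 + 1 + 2 + 1 = 6

6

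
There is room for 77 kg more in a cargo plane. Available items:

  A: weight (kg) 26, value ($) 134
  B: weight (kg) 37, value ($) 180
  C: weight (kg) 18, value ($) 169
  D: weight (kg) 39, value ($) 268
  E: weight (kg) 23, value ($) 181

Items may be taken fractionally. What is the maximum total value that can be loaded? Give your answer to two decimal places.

597.38

Sort by value per unit weight and fill in that order.
Ratios (sorted): C 9.39, E 7.87, D 6.87, A 5.15, B 4.86
take C (18 @ 169); take E (23 @ 181); take 36/39 of D → 247.38. Capacity used 77/77.
Total value = 597.38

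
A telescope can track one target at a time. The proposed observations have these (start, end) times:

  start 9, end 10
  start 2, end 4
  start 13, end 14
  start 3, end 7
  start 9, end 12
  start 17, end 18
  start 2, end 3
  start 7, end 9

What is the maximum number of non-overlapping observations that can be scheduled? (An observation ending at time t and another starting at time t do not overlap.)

Order by finish time; keep every interval that doesn't clash with the previous kept one.
By end time: (2,3), (2,4), (3,7), (7,9), (9,10), (9,12), (13,14), (17,18).
Pick (2,3); next start ≥ 3 → (3,7); next start ≥ 7 → (7,9); next start ≥ 9 → (9,10); next start ≥ 10 → (13,14); next start ≥ 14 → (17,18).
Selected 6 observations.

6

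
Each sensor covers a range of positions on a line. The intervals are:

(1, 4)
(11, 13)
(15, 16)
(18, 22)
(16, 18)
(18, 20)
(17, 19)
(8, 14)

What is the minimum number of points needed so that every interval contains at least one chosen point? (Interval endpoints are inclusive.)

By right end: [1,4]  [11,13]  [8,14]  [15,16]  [16,18]  [17,19]  [18,20]  [18,22]
[1,4] uncovered → point at 4; [11,13] uncovered → point at 13; [15,16] uncovered → point at 16; [17,19] uncovered → point at 19.
Points: 4, 13, 16, 19 (4 total).

4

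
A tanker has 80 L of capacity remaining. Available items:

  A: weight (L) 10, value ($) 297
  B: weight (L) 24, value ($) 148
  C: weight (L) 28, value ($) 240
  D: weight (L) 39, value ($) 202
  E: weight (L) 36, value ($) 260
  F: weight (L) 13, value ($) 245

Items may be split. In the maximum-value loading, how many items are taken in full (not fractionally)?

3

Order: A (297/10=29.70) > F (245/13=18.85) > C (240/28=8.57) > E (260/36=7.22) > B (148/24=6.17) > D (202/39=5.18)
Fill: take A (10 @ 297) → take F (13 @ 245) → take C (28 @ 240) → take 29/36 of E → 209.44; 80/80 used.
3 item(s) taken whole; one partial (take 29/36 of E).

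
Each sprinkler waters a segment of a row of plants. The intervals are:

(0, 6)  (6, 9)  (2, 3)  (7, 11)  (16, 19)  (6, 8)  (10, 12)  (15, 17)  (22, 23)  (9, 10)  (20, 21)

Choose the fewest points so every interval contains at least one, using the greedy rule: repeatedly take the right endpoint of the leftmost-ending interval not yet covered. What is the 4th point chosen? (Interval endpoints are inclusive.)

17

Process intervals by earliest right end; each time one isn't hit yet, stab at its right endpoint.
By right end: [2,3]  [0,6]  [6,8]  [6,9]  [9,10]  [7,11]  [10,12]  [15,17]  [16,19]  [20,21]  [22,23]
[2,3] uncovered → point at 3; [6,8] uncovered → point at 8; [9,10] uncovered → point at 10; [15,17] uncovered → point at 17; [20,21] uncovered → point at 21; [22,23] uncovered → point at 23.
Points: 3, 8, 10, 17, 21, 23 (6 total).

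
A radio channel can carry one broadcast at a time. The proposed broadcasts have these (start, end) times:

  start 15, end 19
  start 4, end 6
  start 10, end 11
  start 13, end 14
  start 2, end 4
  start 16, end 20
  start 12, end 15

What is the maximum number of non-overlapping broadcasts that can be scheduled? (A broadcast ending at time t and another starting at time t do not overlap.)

By end time: (2,4), (4,6), (10,11), (13,14), (12,15), (15,19), (16,20).
Pick (2,4); next start ≥ 4 → (4,6); next start ≥ 6 → (10,11); next start ≥ 11 → (13,14); next start ≥ 14 → (15,19).
Selected 5 broadcasts.

5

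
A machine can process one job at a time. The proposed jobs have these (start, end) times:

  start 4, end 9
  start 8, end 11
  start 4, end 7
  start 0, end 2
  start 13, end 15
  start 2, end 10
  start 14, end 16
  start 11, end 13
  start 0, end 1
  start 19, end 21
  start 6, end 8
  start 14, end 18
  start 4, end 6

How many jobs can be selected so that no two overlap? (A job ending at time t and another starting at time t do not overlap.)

7

By end time: (0,1), (0,2), (4,6), (4,7), (6,8), (4,9), (2,10), (8,11), (11,13), (13,15), (14,16), (14,18), (19,21).
Pick (0,1); next start ≥ 1 → (4,6); next start ≥ 6 → (6,8); next start ≥ 8 → (8,11); next start ≥ 11 → (11,13); next start ≥ 13 → (13,15); next start ≥ 15 → (19,21).
Selected 7 jobs.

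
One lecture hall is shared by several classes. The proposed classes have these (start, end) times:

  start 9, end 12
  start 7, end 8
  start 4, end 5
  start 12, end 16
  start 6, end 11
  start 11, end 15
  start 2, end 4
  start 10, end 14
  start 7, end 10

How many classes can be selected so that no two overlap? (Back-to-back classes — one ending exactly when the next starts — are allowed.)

5

Greedy by earliest finish: after sorting by end time, pick each interval compatible with the last pick.
By end time: (2,4), (4,5), (7,8), (7,10), (6,11), (9,12), (10,14), (11,15), (12,16).
Pick (2,4); next start ≥ 4 → (4,5); next start ≥ 5 → (7,8); next start ≥ 8 → (9,12); next start ≥ 12 → (12,16).
Selected 5 classes.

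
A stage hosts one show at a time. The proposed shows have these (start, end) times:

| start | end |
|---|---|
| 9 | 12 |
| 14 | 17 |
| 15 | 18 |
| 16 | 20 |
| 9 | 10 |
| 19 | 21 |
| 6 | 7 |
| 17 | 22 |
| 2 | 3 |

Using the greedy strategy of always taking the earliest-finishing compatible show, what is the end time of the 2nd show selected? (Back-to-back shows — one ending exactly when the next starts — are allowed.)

7

Sorted by end: (2,3)  (6,7)  (9,10)  (9,12)  (14,17)  (15,18)  (16,20)  (19,21)  (17,22)
take (2,3); take (6,7); take (9,10); skip (9,12); take (14,17); take (19,21); skip (17,22).
Selected: (2,3) (6,7) (9,10) (14,17) (19,21)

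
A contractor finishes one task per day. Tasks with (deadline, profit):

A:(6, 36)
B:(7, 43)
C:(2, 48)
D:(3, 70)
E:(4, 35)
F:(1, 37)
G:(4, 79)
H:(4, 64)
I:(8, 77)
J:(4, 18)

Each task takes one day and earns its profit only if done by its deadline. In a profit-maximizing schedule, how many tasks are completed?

Sort by profit descending; place each in the latest free slot ≤ its deadline.
Profit order: G=79 I=77 D=70 H=64 C=48 B=43 F=37 A=36 E=35 J=18
Assign: G→slot 4, I→slot 8, D→slot 3, H→slot 2, C→slot 1, B→slot 7, F skipped, A→slot 6, E skipped, J skipped.
Slots: [1:C] [2:H] [3:D] [4:G] [6:A] [7:B] [8:I]
7 of 10 scheduled.

7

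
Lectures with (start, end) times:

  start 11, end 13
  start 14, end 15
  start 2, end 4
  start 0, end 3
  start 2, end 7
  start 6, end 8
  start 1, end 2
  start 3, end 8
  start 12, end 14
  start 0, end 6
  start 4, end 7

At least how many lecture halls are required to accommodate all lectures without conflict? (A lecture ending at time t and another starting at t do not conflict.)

4

The answer is the maximum number of intervals overlapping at any instant.
starts: [0, 0, 1, 2, 2, 3, 4, 6, 11, 12, 14]
ends:   [2, 3, 4, 6, 7, 7, 8, 8, 13, 14, 15]
s0→1 s0→2 s1→3 e2→2 s2→3 s2→4  — peak 4.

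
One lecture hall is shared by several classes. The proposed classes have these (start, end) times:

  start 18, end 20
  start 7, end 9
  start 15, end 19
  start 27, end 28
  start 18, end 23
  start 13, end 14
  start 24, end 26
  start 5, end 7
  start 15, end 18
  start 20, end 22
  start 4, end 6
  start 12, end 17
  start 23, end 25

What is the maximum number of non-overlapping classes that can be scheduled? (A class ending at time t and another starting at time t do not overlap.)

Order by finish time; keep every interval that doesn't clash with the previous kept one.
By end time: (4,6), (5,7), (7,9), (13,14), (12,17), (15,18), (15,19), (18,20), (20,22), (18,23), (23,25), (24,26), (27,28).
Pick (4,6); next start ≥ 6 → (7,9); next start ≥ 9 → (13,14); next start ≥ 14 → (15,18); next start ≥ 18 → (18,20); next start ≥ 20 → (20,22); next start ≥ 22 → (23,25); next start ≥ 25 → (27,28).
Selected 8 classes.

8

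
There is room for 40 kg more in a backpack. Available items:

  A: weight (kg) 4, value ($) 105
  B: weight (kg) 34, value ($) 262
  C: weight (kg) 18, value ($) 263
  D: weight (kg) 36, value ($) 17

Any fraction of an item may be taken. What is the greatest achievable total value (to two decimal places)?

Ratios (sorted): A 26.25, C 14.61, B 7.71, D 0.47
take A (4 @ 105); take C (18 @ 263); take 18/34 of B → 138.71. Capacity used 40/40.
Total value = 506.71

506.71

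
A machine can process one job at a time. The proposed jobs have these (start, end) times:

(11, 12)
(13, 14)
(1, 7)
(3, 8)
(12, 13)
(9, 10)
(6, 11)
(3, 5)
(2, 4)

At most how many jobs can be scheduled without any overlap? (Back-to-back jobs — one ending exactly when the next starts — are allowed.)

5

Sorted by end: (2,4)  (3,5)  (1,7)  (3,8)  (9,10)  (6,11)  (11,12)  (12,13)  (13,14)
take (2,4); skip (3,5); skip (3,8); take (9,10); skip (6,11); take (11,12); take (12,13); take (13,14).
Selected 5 jobs.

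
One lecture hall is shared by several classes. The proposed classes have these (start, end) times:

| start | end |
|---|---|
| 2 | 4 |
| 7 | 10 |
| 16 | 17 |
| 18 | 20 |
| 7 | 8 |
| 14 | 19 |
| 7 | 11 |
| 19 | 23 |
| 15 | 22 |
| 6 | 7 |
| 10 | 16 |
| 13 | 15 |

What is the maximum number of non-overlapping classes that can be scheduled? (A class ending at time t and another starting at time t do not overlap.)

6

By end time: (2,4), (6,7), (7,8), (7,10), (7,11), (13,15), (10,16), (16,17), (14,19), (18,20), (15,22), (19,23).
Pick (2,4); next start ≥ 4 → (6,7); next start ≥ 7 → (7,8); next start ≥ 8 → (13,15); next start ≥ 15 → (16,17); next start ≥ 17 → (18,20).
Selected 6 classes.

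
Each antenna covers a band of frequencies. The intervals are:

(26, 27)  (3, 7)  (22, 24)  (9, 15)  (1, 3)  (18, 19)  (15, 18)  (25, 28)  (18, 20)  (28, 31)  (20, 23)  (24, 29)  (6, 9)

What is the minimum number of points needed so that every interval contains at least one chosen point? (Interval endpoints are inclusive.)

Sorted: [1,3] [3,7] [6,9] [9,15] [15,18] [18,19] [18,20] [20,23] [22,24] [26,27] [25,28] [24,29] [28,31]
{[1,3],[3,7]} hit by 3; {[6,9],[9,15]} hit by 9; {[15,18],[18,19],[18,20]} hit by 18; {[20,23],[22,24]} hit by 23; {[26,27],[25,28],[24,29]} hit by 27; {[28,31]} hit by 31.
Points: 3, 9, 18, 23, 27, 31 (6 total).

6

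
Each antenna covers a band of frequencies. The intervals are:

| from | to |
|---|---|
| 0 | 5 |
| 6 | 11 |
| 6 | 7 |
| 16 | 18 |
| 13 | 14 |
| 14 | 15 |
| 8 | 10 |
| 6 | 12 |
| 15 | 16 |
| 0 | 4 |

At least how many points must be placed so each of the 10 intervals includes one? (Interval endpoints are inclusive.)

Sorted: [0,4] [0,5] [6,7] [8,10] [6,11] [6,12] [13,14] [14,15] [15,16] [16,18]
{[0,4],[0,5]} hit by 4; {[6,7]} hit by 7; {[8,10],[6,11],[6,12]} hit by 10; {[13,14],[14,15]} hit by 14; {[15,16],[16,18]} hit by 16.
Points: 4, 7, 10, 14, 16 (5 total).

5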